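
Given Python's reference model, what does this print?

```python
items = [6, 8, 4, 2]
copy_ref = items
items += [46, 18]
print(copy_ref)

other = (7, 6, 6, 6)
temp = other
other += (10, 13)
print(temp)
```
[6, 8, 4, 2, 46, 18]
(7, 6, 6, 6)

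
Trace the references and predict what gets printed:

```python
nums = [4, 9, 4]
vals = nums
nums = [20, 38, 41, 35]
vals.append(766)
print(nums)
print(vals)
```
[20, 38, 41, 35]
[4, 9, 4, 766]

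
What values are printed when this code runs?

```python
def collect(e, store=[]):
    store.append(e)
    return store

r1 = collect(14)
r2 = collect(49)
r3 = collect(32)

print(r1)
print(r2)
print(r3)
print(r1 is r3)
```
[14, 49, 32]
[14, 49, 32]
[14, 49, 32]
True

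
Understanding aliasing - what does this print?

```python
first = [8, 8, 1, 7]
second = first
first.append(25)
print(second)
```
[8, 8, 1, 7, 25]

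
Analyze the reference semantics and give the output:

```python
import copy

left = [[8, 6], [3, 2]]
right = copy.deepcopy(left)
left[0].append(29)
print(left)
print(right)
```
[[8, 6, 29], [3, 2]]
[[8, 6], [3, 2]]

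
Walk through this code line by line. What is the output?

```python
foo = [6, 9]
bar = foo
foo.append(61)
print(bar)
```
[6, 9, 61]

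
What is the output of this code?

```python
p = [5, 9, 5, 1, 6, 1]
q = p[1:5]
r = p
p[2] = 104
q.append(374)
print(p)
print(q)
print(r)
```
[5, 9, 104, 1, 6, 1]
[9, 5, 1, 6, 374]
[5, 9, 104, 1, 6, 1]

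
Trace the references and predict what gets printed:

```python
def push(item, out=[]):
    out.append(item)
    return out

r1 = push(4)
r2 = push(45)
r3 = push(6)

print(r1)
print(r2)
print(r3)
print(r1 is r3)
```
[4, 45, 6]
[4, 45, 6]
[4, 45, 6]
True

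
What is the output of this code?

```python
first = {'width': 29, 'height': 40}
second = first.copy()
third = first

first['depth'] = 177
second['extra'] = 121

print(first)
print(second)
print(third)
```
{'width': 29, 'height': 40, 'depth': 177}
{'width': 29, 'height': 40, 'extra': 121}
{'width': 29, 'height': 40, 'depth': 177}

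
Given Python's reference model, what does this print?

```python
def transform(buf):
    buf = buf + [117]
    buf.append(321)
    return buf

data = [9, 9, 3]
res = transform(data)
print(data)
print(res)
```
[9, 9, 3]
[9, 9, 3, 117, 321]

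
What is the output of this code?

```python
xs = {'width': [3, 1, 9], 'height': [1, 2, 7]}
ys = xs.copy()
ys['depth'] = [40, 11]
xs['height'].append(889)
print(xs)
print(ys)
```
{'width': [3, 1, 9], 'height': [1, 2, 7, 889]}
{'width': [3, 1, 9], 'height': [1, 2, 7, 889], 'depth': [40, 11]}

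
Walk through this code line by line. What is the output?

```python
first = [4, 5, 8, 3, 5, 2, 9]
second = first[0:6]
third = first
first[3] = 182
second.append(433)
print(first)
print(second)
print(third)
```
[4, 5, 8, 182, 5, 2, 9]
[4, 5, 8, 3, 5, 2, 433]
[4, 5, 8, 182, 5, 2, 9]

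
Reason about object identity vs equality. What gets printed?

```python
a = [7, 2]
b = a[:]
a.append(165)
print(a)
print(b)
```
[7, 2, 165]
[7, 2]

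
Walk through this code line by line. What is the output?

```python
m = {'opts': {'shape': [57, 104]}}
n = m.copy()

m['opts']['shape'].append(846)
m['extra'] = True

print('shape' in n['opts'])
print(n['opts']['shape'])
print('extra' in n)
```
True
[57, 104, 846]
False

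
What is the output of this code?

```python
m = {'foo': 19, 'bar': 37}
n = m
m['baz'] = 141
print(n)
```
{'foo': 19, 'bar': 37, 'baz': 141}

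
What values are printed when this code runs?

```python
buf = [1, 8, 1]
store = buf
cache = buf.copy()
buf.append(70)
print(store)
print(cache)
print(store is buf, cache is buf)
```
[1, 8, 1, 70]
[1, 8, 1]
True False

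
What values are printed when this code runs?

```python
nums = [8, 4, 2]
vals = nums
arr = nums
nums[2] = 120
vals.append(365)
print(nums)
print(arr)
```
[8, 4, 120, 365]
[8, 4, 120, 365]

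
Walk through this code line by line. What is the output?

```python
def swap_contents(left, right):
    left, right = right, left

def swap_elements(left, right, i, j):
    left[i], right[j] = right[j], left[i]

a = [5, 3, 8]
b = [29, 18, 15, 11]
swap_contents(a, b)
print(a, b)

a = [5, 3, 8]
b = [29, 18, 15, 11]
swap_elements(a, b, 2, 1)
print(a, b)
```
[5, 3, 8] [29, 18, 15, 11]
[5, 3, 18] [29, 8, 15, 11]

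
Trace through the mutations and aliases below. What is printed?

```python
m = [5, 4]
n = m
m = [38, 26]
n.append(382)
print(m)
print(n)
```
[38, 26]
[5, 4, 382]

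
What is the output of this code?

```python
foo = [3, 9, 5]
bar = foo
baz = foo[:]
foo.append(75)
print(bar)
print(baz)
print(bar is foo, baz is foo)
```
[3, 9, 5, 75]
[3, 9, 5]
True False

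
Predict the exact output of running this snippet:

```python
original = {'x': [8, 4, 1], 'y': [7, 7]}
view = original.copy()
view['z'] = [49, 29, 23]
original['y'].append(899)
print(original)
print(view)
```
{'x': [8, 4, 1], 'y': [7, 7, 899]}
{'x': [8, 4, 1], 'y': [7, 7, 899], 'z': [49, 29, 23]}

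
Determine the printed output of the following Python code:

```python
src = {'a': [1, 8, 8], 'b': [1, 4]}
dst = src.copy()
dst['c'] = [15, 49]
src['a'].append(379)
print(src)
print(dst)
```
{'a': [1, 8, 8, 379], 'b': [1, 4]}
{'a': [1, 8, 8, 379], 'b': [1, 4], 'c': [15, 49]}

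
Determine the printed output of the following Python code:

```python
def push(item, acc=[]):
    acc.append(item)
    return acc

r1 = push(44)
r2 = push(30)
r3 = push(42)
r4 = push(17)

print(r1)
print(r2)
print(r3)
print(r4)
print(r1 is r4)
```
[44, 30, 42, 17]
[44, 30, 42, 17]
[44, 30, 42, 17]
[44, 30, 42, 17]
True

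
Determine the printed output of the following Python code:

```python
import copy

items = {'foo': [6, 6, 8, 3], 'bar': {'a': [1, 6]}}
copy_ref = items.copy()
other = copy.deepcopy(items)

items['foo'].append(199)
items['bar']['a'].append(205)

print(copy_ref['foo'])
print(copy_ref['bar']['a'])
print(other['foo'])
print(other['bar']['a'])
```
[6, 6, 8, 3, 199]
[1, 6, 205]
[6, 6, 8, 3]
[1, 6]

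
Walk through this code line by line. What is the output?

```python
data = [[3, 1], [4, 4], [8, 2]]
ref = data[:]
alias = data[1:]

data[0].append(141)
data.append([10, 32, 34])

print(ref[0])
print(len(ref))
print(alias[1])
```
[3, 1, 141]
3
[8, 2]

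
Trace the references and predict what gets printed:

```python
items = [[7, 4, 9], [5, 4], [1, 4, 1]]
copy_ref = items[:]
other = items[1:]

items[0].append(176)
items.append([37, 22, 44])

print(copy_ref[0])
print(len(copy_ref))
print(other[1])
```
[7, 4, 9, 176]
3
[1, 4, 1]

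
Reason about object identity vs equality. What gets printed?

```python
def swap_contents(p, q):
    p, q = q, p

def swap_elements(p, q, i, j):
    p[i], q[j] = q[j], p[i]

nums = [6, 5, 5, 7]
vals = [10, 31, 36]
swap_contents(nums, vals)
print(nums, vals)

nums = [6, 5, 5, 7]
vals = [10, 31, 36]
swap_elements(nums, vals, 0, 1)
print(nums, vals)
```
[6, 5, 5, 7] [10, 31, 36]
[31, 5, 5, 7] [10, 6, 36]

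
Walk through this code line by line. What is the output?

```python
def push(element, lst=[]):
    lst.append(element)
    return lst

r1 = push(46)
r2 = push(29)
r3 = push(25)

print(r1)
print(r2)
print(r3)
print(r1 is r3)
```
[46, 29, 25]
[46, 29, 25]
[46, 29, 25]
True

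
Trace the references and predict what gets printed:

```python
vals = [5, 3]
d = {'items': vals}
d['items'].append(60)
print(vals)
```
[5, 3, 60]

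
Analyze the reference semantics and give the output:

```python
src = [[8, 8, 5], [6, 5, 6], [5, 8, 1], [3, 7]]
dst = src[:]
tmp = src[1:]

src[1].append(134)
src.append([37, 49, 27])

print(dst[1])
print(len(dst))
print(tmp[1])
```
[6, 5, 6, 134]
4
[5, 8, 1]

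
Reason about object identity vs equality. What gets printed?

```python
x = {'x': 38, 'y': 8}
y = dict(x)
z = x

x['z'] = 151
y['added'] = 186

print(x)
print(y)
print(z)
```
{'x': 38, 'y': 8, 'z': 151}
{'x': 38, 'y': 8, 'added': 186}
{'x': 38, 'y': 8, 'z': 151}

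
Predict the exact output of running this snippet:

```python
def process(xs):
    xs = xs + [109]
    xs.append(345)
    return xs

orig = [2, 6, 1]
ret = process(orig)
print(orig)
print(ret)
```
[2, 6, 1]
[2, 6, 1, 109, 345]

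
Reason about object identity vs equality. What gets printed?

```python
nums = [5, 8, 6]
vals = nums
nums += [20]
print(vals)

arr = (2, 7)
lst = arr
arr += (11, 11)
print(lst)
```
[5, 8, 6, 20]
(2, 7)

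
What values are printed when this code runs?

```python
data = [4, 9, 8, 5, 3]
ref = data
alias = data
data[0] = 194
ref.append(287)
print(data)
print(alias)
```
[194, 9, 8, 5, 3, 287]
[194, 9, 8, 5, 3, 287]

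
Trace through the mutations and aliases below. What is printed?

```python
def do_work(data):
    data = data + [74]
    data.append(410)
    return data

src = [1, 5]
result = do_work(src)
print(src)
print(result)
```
[1, 5]
[1, 5, 74, 410]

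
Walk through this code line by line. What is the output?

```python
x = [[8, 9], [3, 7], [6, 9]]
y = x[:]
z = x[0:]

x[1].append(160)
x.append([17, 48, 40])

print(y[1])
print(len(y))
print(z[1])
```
[3, 7, 160]
3
[3, 7, 160]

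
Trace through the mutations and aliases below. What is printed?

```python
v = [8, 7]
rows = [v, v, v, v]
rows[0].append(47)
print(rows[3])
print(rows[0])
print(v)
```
[8, 7, 47]
[8, 7, 47]
[8, 7, 47]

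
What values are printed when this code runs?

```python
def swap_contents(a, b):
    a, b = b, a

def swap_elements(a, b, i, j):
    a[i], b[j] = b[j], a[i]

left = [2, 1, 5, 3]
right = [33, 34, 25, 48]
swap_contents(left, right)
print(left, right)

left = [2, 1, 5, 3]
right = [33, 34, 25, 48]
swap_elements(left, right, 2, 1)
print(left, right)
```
[2, 1, 5, 3] [33, 34, 25, 48]
[2, 1, 34, 3] [33, 5, 25, 48]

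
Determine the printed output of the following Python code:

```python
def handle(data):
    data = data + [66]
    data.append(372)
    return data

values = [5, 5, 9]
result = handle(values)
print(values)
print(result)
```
[5, 5, 9]
[5, 5, 9, 66, 372]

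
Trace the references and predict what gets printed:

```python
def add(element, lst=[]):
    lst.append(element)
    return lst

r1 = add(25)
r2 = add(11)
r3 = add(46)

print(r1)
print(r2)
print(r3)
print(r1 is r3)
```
[25, 11, 46]
[25, 11, 46]
[25, 11, 46]
True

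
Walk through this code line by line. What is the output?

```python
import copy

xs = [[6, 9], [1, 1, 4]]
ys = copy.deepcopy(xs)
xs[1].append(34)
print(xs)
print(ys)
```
[[6, 9], [1, 1, 4, 34]]
[[6, 9], [1, 1, 4]]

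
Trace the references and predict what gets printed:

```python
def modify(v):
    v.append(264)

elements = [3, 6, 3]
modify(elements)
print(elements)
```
[3, 6, 3, 264]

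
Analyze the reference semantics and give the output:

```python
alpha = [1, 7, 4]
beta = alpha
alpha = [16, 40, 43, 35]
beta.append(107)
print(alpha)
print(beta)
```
[16, 40, 43, 35]
[1, 7, 4, 107]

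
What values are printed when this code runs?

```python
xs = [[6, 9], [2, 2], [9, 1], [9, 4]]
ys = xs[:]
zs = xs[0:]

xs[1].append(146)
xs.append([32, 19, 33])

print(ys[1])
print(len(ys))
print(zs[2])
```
[2, 2, 146]
4
[9, 1]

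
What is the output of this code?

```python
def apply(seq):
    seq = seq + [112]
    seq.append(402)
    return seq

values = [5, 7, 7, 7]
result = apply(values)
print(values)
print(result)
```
[5, 7, 7, 7]
[5, 7, 7, 7, 112, 402]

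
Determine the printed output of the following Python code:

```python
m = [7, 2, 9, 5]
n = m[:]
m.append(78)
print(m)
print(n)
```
[7, 2, 9, 5, 78]
[7, 2, 9, 5]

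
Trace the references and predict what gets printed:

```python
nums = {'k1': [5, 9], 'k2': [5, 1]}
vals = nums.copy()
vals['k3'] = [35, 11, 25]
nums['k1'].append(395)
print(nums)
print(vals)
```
{'k1': [5, 9, 395], 'k2': [5, 1]}
{'k1': [5, 9, 395], 'k2': [5, 1], 'k3': [35, 11, 25]}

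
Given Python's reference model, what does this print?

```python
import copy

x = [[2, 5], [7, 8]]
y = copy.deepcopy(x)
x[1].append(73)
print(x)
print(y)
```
[[2, 5], [7, 8, 73]]
[[2, 5], [7, 8]]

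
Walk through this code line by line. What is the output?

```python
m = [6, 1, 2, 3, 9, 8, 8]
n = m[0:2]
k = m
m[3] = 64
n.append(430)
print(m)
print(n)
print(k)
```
[6, 1, 2, 64, 9, 8, 8]
[6, 1, 430]
[6, 1, 2, 64, 9, 8, 8]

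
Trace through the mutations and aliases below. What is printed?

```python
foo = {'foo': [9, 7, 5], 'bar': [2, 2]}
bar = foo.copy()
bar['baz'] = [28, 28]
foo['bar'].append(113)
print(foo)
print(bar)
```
{'foo': [9, 7, 5], 'bar': [2, 2, 113]}
{'foo': [9, 7, 5], 'bar': [2, 2, 113], 'baz': [28, 28]}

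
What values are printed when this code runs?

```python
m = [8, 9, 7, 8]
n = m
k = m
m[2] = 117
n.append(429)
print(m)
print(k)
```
[8, 9, 117, 8, 429]
[8, 9, 117, 8, 429]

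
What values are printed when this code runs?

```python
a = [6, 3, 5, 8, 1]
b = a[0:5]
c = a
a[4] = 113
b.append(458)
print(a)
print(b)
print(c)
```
[6, 3, 5, 8, 113]
[6, 3, 5, 8, 1, 458]
[6, 3, 5, 8, 113]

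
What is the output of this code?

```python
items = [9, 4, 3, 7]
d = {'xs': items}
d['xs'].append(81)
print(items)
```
[9, 4, 3, 7, 81]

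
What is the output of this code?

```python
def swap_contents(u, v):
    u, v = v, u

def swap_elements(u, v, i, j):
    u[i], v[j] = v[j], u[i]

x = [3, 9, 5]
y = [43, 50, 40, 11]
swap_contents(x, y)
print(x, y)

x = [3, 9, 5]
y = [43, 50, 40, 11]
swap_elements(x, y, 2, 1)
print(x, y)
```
[3, 9, 5] [43, 50, 40, 11]
[3, 9, 50] [43, 5, 40, 11]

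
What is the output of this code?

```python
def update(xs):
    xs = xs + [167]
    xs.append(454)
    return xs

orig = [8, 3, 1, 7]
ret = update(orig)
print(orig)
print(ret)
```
[8, 3, 1, 7]
[8, 3, 1, 7, 167, 454]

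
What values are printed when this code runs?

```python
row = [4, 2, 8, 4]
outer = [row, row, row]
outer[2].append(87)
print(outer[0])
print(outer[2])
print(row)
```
[4, 2, 8, 4, 87]
[4, 2, 8, 4, 87]
[4, 2, 8, 4, 87]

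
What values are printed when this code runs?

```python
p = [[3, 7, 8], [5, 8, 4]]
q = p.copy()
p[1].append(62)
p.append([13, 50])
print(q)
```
[[3, 7, 8], [5, 8, 4, 62]]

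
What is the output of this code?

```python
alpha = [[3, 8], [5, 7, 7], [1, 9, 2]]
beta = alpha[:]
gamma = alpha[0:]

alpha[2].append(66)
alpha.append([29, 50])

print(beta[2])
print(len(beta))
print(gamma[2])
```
[1, 9, 2, 66]
3
[1, 9, 2, 66]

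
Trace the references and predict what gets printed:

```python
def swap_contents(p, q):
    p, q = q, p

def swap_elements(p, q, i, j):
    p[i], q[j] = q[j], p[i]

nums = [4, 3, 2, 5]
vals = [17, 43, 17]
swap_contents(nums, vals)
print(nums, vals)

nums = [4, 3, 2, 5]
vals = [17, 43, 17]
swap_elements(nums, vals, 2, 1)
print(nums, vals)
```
[4, 3, 2, 5] [17, 43, 17]
[4, 3, 43, 5] [17, 2, 17]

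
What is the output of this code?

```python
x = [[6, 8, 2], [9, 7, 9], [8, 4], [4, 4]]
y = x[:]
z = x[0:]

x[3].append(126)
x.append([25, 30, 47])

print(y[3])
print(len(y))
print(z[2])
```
[4, 4, 126]
4
[8, 4]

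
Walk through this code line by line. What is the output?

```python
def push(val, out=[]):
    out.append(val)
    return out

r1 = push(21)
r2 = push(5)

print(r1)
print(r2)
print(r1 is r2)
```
[21, 5]
[21, 5]
True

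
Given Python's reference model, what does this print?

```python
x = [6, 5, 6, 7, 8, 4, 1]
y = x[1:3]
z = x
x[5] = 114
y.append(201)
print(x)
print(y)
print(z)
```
[6, 5, 6, 7, 8, 114, 1]
[5, 6, 201]
[6, 5, 6, 7, 8, 114, 1]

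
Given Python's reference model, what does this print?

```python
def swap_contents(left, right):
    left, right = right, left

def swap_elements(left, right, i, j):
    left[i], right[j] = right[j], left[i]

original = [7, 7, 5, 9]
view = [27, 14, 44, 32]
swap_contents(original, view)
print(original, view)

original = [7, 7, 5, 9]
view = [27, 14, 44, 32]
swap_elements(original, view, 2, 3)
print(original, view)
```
[7, 7, 5, 9] [27, 14, 44, 32]
[7, 7, 32, 9] [27, 14, 44, 5]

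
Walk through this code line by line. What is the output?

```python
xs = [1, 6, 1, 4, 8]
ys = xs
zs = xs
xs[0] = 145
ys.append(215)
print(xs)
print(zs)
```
[145, 6, 1, 4, 8, 215]
[145, 6, 1, 4, 8, 215]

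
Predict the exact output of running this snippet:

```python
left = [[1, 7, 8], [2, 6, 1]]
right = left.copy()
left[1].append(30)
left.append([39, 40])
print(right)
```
[[1, 7, 8], [2, 6, 1, 30]]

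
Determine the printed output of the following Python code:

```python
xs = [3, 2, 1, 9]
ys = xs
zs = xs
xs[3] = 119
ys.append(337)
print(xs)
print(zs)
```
[3, 2, 1, 119, 337]
[3, 2, 1, 119, 337]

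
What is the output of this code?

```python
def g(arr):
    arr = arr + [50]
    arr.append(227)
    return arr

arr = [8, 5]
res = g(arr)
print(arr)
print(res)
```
[8, 5]
[8, 5, 50, 227]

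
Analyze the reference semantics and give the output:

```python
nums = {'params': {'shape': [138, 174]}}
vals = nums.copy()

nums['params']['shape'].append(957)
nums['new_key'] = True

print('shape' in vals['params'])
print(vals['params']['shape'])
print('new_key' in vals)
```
True
[138, 174, 957]
False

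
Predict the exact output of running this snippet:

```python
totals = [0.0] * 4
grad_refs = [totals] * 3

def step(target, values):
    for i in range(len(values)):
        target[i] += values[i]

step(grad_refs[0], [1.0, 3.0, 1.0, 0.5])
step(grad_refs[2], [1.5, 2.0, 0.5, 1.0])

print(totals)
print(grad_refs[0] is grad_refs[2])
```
[2.5, 5.0, 1.5, 1.5]
True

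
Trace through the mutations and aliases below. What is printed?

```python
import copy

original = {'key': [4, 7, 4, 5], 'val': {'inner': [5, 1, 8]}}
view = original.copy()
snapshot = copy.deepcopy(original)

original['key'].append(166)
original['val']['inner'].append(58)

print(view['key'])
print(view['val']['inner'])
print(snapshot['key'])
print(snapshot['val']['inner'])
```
[4, 7, 4, 5, 166]
[5, 1, 8, 58]
[4, 7, 4, 5]
[5, 1, 8]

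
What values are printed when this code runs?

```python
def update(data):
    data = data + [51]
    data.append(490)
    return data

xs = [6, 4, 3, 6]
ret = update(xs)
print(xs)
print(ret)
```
[6, 4, 3, 6]
[6, 4, 3, 6, 51, 490]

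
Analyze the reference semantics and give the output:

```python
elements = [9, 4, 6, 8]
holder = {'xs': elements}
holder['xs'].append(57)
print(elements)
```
[9, 4, 6, 8, 57]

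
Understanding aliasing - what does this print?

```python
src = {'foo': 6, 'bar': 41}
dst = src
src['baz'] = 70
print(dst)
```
{'foo': 6, 'bar': 41, 'baz': 70}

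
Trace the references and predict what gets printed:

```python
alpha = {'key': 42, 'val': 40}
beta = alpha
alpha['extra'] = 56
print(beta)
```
{'key': 42, 'val': 40, 'extra': 56}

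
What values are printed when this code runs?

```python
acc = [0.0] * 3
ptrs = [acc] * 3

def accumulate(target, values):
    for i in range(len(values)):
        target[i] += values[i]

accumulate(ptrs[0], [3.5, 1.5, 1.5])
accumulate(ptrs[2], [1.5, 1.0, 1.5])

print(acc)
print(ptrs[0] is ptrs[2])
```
[5.0, 2.5, 3.0]
True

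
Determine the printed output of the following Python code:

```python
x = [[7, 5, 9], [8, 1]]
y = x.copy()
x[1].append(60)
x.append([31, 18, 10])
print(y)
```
[[7, 5, 9], [8, 1, 60]]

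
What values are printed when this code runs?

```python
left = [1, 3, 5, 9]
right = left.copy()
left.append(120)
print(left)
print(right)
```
[1, 3, 5, 9, 120]
[1, 3, 5, 9]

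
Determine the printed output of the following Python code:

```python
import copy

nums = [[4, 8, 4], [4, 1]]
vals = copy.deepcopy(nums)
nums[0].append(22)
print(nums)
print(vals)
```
[[4, 8, 4, 22], [4, 1]]
[[4, 8, 4], [4, 1]]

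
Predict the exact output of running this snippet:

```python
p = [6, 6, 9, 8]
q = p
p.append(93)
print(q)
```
[6, 6, 9, 8, 93]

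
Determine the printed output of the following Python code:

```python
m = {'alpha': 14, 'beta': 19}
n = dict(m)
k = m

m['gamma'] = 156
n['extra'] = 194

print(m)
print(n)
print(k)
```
{'alpha': 14, 'beta': 19, 'gamma': 156}
{'alpha': 14, 'beta': 19, 'extra': 194}
{'alpha': 14, 'beta': 19, 'gamma': 156}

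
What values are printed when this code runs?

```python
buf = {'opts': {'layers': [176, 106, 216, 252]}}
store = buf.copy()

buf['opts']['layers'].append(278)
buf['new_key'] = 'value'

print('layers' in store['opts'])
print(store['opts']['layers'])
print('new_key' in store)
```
True
[176, 106, 216, 252, 278]
False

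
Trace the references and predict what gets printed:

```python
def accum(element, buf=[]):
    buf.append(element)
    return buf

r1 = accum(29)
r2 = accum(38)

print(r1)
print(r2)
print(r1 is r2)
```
[29, 38]
[29, 38]
True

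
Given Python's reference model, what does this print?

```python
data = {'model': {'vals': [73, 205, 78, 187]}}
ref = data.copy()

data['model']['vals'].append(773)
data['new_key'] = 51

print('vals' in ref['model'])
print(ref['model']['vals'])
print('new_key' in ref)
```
True
[73, 205, 78, 187, 773]
False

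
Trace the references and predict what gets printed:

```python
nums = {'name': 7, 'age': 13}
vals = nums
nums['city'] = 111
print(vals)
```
{'name': 7, 'age': 13, 'city': 111}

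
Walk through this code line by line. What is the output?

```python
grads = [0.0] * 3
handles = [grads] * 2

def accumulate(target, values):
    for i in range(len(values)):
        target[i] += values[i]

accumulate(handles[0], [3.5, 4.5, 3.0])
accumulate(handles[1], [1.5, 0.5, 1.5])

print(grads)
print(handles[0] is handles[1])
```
[5.0, 5.0, 4.5]
True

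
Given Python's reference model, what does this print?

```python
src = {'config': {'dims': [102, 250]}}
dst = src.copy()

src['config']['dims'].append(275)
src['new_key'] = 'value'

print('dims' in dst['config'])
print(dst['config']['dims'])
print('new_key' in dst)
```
True
[102, 250, 275]
False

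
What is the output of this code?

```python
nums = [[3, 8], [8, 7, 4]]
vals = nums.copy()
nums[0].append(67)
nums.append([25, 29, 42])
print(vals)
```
[[3, 8, 67], [8, 7, 4]]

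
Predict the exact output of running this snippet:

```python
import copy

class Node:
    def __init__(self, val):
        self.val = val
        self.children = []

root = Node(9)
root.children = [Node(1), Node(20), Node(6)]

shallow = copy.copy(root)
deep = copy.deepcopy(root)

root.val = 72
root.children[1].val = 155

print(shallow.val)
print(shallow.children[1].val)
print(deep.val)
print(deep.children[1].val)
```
9
155
9
20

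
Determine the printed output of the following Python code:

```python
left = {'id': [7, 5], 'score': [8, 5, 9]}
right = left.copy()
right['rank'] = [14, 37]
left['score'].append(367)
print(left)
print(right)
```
{'id': [7, 5], 'score': [8, 5, 9, 367]}
{'id': [7, 5], 'score': [8, 5, 9, 367], 'rank': [14, 37]}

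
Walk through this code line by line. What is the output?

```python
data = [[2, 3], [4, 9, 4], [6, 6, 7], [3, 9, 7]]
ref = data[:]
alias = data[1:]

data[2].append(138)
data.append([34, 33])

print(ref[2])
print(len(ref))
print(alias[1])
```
[6, 6, 7, 138]
4
[6, 6, 7, 138]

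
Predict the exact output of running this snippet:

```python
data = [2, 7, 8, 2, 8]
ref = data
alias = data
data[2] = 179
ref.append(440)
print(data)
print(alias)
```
[2, 7, 179, 2, 8, 440]
[2, 7, 179, 2, 8, 440]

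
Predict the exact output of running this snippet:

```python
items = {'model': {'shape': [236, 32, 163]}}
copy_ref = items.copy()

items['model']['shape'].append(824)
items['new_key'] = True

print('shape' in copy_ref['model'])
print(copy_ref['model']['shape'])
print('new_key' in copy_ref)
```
True
[236, 32, 163, 824]
False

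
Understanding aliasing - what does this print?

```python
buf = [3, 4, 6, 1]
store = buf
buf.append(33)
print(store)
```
[3, 4, 6, 1, 33]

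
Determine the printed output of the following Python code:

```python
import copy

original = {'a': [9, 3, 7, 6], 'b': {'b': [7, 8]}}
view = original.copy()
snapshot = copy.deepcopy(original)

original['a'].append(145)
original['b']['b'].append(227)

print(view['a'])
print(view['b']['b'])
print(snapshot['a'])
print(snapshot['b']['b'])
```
[9, 3, 7, 6, 145]
[7, 8, 227]
[9, 3, 7, 6]
[7, 8]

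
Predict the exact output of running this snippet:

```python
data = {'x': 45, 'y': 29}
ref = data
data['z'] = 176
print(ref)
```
{'x': 45, 'y': 29, 'z': 176}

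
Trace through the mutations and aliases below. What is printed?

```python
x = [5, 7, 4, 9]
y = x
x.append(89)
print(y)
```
[5, 7, 4, 9, 89]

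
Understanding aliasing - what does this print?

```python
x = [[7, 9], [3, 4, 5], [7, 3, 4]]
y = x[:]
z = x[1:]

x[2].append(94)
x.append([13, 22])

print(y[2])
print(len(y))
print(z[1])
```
[7, 3, 4, 94]
3
[7, 3, 4, 94]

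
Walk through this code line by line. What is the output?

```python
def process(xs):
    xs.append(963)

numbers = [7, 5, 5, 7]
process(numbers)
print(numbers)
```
[7, 5, 5, 7, 963]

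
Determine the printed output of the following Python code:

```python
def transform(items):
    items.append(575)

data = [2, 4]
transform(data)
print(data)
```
[2, 4, 575]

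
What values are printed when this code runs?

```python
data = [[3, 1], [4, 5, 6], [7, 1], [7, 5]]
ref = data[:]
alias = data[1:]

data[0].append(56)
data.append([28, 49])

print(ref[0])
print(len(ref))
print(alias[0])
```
[3, 1, 56]
4
[4, 5, 6]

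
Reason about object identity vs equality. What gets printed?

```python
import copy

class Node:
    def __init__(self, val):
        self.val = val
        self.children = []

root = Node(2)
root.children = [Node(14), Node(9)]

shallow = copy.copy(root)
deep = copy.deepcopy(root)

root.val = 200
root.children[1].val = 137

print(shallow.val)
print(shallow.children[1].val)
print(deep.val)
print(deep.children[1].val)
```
2
137
2
9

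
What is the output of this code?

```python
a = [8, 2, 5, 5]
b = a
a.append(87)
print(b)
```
[8, 2, 5, 5, 87]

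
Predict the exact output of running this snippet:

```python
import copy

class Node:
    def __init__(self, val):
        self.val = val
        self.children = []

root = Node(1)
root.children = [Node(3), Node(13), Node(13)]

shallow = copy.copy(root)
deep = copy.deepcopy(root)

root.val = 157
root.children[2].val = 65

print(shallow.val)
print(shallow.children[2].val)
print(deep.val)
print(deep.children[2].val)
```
1
65
1
13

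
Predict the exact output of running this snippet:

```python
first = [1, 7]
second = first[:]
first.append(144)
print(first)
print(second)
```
[1, 7, 144]
[1, 7]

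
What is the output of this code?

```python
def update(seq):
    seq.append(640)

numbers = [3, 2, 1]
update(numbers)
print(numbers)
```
[3, 2, 1, 640]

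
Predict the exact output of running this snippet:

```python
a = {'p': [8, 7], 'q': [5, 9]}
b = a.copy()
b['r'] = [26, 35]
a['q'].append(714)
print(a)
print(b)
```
{'p': [8, 7], 'q': [5, 9, 714]}
{'p': [8, 7], 'q': [5, 9, 714], 'r': [26, 35]}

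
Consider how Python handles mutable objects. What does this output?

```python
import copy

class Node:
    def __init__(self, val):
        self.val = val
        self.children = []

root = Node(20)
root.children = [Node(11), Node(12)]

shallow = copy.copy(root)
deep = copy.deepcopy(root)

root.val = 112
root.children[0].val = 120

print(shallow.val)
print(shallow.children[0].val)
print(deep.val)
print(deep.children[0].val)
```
20
120
20
11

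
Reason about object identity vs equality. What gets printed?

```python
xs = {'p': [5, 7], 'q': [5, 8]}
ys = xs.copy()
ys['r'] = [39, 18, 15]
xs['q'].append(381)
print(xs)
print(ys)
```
{'p': [5, 7], 'q': [5, 8, 381]}
{'p': [5, 7], 'q': [5, 8, 381], 'r': [39, 18, 15]}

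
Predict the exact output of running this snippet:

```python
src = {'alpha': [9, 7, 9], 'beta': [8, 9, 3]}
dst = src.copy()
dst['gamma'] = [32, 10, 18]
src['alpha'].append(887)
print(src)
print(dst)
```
{'alpha': [9, 7, 9, 887], 'beta': [8, 9, 3]}
{'alpha': [9, 7, 9, 887], 'beta': [8, 9, 3], 'gamma': [32, 10, 18]}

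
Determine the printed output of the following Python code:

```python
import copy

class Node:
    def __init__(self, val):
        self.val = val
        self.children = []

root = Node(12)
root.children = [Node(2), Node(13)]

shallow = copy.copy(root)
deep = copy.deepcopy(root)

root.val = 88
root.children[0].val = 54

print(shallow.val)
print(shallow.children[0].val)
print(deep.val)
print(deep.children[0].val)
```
12
54
12
2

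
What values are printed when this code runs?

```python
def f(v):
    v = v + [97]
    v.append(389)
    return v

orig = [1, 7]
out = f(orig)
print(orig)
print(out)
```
[1, 7]
[1, 7, 97, 389]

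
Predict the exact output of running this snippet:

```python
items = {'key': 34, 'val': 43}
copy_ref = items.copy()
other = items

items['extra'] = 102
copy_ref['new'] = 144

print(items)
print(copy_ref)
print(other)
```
{'key': 34, 'val': 43, 'extra': 102}
{'key': 34, 'val': 43, 'new': 144}
{'key': 34, 'val': 43, 'extra': 102}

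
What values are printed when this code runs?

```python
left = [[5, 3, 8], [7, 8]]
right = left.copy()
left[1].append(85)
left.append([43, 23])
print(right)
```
[[5, 3, 8], [7, 8, 85]]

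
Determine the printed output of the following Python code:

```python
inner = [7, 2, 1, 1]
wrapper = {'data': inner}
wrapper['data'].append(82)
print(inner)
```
[7, 2, 1, 1, 82]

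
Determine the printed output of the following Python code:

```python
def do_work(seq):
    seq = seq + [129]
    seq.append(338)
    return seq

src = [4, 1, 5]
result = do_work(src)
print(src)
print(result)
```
[4, 1, 5]
[4, 1, 5, 129, 338]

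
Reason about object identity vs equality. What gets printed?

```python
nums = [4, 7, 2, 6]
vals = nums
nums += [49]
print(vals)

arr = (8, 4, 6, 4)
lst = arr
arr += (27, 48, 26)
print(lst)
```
[4, 7, 2, 6, 49]
(8, 4, 6, 4)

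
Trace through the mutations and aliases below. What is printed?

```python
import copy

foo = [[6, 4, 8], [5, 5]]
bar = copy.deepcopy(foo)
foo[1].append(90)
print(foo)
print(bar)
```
[[6, 4, 8], [5, 5, 90]]
[[6, 4, 8], [5, 5]]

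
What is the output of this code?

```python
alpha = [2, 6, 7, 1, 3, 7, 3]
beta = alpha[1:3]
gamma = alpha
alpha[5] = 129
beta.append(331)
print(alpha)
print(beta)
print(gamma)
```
[2, 6, 7, 1, 3, 129, 3]
[6, 7, 331]
[2, 6, 7, 1, 3, 129, 3]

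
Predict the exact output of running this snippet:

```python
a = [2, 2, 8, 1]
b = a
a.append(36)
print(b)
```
[2, 2, 8, 1, 36]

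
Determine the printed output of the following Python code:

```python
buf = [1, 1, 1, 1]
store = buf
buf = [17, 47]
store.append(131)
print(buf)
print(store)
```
[17, 47]
[1, 1, 1, 1, 131]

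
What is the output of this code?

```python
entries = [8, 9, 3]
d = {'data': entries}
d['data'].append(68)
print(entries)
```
[8, 9, 3, 68]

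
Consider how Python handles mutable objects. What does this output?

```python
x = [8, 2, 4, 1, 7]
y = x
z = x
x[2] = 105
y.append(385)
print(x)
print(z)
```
[8, 2, 105, 1, 7, 385]
[8, 2, 105, 1, 7, 385]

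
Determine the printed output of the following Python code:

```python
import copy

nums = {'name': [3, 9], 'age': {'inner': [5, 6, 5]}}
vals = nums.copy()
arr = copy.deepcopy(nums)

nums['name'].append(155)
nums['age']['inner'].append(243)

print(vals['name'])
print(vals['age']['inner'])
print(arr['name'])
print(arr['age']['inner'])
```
[3, 9, 155]
[5, 6, 5, 243]
[3, 9]
[5, 6, 5]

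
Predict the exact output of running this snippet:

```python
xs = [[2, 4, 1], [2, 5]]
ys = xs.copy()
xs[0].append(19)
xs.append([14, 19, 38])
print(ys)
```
[[2, 4, 1, 19], [2, 5]]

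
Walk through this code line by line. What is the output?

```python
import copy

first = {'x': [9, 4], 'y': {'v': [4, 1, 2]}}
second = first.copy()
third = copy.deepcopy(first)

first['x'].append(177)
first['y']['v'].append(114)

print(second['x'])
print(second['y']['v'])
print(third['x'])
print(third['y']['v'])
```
[9, 4, 177]
[4, 1, 2, 114]
[9, 4]
[4, 1, 2]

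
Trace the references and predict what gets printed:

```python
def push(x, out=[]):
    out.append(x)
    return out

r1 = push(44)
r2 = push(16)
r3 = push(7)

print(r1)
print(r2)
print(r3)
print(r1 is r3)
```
[44, 16, 7]
[44, 16, 7]
[44, 16, 7]
True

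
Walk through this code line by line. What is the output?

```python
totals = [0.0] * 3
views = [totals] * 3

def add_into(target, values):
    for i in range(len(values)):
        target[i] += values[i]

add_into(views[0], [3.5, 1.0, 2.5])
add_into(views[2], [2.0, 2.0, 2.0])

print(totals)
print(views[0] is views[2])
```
[5.5, 3.0, 4.5]
True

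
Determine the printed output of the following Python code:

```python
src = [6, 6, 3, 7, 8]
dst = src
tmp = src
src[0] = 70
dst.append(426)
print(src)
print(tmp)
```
[70, 6, 3, 7, 8, 426]
[70, 6, 3, 7, 8, 426]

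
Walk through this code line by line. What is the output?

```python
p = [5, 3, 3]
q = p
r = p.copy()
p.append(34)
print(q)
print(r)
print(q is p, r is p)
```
[5, 3, 3, 34]
[5, 3, 3]
True False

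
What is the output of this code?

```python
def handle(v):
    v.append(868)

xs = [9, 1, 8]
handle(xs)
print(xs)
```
[9, 1, 8, 868]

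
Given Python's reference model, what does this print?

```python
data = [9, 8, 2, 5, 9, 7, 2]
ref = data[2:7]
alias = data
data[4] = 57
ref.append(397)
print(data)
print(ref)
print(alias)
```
[9, 8, 2, 5, 57, 7, 2]
[2, 5, 9, 7, 2, 397]
[9, 8, 2, 5, 57, 7, 2]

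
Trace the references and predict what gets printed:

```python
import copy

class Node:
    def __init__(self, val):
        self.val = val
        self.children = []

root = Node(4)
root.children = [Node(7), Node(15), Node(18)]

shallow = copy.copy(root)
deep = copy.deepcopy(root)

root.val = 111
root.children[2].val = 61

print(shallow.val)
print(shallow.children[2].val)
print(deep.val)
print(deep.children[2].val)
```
4
61
4
18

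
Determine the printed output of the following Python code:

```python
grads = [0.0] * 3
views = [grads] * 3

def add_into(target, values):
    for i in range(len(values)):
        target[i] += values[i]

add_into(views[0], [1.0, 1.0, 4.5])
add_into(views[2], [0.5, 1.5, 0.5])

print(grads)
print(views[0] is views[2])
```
[1.5, 2.5, 5.0]
True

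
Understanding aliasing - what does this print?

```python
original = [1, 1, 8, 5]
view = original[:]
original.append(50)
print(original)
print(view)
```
[1, 1, 8, 5, 50]
[1, 1, 8, 5]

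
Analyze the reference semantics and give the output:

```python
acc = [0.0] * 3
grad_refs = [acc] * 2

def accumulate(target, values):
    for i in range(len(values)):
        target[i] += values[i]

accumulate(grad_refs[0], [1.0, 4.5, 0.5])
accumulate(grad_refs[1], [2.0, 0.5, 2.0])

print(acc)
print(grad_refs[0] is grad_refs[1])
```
[3.0, 5.0, 2.5]
True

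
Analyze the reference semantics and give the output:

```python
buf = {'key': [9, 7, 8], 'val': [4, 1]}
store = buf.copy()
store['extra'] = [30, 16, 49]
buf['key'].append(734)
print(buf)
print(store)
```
{'key': [9, 7, 8, 734], 'val': [4, 1]}
{'key': [9, 7, 8, 734], 'val': [4, 1], 'extra': [30, 16, 49]}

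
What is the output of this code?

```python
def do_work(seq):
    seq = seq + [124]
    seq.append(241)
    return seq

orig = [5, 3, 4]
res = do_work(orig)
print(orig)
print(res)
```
[5, 3, 4]
[5, 3, 4, 124, 241]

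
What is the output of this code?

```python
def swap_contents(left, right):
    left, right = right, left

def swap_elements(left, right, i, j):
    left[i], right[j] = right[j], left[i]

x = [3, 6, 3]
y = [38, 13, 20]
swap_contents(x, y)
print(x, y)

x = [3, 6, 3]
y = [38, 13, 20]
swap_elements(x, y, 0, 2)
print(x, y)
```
[3, 6, 3] [38, 13, 20]
[20, 6, 3] [38, 13, 3]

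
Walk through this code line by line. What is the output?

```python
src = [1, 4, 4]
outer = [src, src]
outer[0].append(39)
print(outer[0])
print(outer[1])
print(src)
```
[1, 4, 4, 39]
[1, 4, 4, 39]
[1, 4, 4, 39]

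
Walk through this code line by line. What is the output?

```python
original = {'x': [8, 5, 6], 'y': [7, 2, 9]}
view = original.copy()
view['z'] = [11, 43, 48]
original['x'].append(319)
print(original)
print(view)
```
{'x': [8, 5, 6, 319], 'y': [7, 2, 9]}
{'x': [8, 5, 6, 319], 'y': [7, 2, 9], 'z': [11, 43, 48]}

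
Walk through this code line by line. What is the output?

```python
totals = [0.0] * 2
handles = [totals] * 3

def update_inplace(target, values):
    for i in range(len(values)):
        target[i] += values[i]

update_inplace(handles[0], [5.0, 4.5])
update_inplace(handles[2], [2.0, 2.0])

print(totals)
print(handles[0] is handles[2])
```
[7.0, 6.5]
True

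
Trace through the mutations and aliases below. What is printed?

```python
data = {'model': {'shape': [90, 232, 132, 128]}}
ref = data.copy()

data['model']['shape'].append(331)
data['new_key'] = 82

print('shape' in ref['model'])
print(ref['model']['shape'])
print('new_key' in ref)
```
True
[90, 232, 132, 128, 331]
False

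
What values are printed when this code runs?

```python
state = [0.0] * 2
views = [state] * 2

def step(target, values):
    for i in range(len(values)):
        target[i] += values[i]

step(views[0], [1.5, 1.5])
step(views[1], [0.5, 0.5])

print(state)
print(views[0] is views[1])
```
[2.0, 2.0]
True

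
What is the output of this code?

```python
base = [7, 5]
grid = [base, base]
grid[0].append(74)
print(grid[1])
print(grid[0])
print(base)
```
[7, 5, 74]
[7, 5, 74]
[7, 5, 74]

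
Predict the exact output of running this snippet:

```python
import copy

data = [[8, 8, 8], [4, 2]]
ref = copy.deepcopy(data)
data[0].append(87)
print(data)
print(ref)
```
[[8, 8, 8, 87], [4, 2]]
[[8, 8, 8], [4, 2]]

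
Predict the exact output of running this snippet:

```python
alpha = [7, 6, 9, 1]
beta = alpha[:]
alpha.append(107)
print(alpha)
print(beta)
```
[7, 6, 9, 1, 107]
[7, 6, 9, 1]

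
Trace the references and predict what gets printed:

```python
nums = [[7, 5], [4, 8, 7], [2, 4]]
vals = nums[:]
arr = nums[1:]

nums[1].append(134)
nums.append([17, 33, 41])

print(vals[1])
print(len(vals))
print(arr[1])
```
[4, 8, 7, 134]
3
[2, 4]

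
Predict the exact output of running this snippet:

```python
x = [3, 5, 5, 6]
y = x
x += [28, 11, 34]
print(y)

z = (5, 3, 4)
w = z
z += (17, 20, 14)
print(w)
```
[3, 5, 5, 6, 28, 11, 34]
(5, 3, 4)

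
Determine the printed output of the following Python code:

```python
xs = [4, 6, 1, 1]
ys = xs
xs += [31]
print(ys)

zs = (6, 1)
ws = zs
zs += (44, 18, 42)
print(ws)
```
[4, 6, 1, 1, 31]
(6, 1)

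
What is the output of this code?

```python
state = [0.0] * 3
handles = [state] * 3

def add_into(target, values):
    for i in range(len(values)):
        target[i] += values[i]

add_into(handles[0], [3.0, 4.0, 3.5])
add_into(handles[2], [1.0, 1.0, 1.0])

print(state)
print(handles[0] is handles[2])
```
[4.0, 5.0, 4.5]
True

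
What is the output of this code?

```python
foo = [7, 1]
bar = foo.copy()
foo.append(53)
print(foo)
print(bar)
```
[7, 1, 53]
[7, 1]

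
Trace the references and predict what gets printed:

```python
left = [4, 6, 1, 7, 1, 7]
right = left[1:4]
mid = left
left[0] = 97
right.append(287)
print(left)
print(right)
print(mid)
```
[97, 6, 1, 7, 1, 7]
[6, 1, 7, 287]
[97, 6, 1, 7, 1, 7]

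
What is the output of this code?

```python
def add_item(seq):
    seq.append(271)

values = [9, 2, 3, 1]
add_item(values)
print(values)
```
[9, 2, 3, 1, 271]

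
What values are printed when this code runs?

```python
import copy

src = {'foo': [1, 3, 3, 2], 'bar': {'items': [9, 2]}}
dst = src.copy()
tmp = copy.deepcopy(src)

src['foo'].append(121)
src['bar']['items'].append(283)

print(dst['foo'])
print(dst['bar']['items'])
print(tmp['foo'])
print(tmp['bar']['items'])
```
[1, 3, 3, 2, 121]
[9, 2, 283]
[1, 3, 3, 2]
[9, 2]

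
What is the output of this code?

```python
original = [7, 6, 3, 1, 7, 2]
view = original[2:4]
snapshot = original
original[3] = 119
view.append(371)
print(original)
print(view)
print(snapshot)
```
[7, 6, 3, 119, 7, 2]
[3, 1, 371]
[7, 6, 3, 119, 7, 2]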